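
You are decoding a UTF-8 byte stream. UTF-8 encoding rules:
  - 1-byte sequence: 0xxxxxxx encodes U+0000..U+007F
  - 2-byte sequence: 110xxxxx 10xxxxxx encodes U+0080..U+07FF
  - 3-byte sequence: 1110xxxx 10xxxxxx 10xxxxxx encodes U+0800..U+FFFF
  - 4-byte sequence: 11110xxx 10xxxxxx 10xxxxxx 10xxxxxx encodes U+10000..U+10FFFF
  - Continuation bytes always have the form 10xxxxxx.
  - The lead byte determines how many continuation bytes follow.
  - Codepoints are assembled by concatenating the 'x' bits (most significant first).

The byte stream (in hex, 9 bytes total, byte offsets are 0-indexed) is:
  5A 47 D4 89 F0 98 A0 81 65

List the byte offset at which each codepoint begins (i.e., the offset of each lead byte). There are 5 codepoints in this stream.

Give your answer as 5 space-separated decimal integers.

Answer: 0 1 2 4 8

Derivation:
Byte[0]=5A: 1-byte ASCII. cp=U+005A
Byte[1]=47: 1-byte ASCII. cp=U+0047
Byte[2]=D4: 2-byte lead, need 1 cont bytes. acc=0x14
Byte[3]=89: continuation. acc=(acc<<6)|0x09=0x509
Completed: cp=U+0509 (starts at byte 2)
Byte[4]=F0: 4-byte lead, need 3 cont bytes. acc=0x0
Byte[5]=98: continuation. acc=(acc<<6)|0x18=0x18
Byte[6]=A0: continuation. acc=(acc<<6)|0x20=0x620
Byte[7]=81: continuation. acc=(acc<<6)|0x01=0x18801
Completed: cp=U+18801 (starts at byte 4)
Byte[8]=65: 1-byte ASCII. cp=U+0065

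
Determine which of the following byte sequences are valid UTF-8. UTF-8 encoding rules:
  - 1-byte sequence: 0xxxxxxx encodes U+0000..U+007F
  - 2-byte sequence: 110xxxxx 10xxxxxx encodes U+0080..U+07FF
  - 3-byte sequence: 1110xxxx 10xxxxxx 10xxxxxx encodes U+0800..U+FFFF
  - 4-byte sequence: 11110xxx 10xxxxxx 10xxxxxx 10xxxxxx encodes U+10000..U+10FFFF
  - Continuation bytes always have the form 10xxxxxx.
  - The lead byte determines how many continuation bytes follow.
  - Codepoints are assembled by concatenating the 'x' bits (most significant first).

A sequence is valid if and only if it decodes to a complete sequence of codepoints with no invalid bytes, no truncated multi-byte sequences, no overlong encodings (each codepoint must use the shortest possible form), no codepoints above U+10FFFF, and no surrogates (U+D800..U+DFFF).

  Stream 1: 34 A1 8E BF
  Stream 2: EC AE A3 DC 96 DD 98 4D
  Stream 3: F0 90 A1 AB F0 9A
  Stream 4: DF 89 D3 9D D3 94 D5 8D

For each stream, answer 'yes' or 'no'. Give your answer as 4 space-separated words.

Stream 1: error at byte offset 1. INVALID
Stream 2: decodes cleanly. VALID
Stream 3: error at byte offset 6. INVALID
Stream 4: decodes cleanly. VALID

Answer: no yes no yes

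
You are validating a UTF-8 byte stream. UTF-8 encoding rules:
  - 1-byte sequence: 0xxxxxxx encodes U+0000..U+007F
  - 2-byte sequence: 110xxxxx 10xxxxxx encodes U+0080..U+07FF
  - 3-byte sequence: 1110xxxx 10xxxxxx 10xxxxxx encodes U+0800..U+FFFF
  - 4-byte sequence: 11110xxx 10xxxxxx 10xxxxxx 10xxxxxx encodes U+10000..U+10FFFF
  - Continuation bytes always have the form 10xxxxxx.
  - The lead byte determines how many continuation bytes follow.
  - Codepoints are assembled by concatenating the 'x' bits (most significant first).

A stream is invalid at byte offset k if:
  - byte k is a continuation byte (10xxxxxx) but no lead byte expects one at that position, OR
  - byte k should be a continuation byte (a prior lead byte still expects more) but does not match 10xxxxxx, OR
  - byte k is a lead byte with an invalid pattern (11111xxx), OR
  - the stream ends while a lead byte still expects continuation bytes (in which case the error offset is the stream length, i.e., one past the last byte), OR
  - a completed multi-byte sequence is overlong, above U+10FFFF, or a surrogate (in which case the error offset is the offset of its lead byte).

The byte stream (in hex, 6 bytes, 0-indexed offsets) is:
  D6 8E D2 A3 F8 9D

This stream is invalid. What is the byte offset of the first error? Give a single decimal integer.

Answer: 4

Derivation:
Byte[0]=D6: 2-byte lead, need 1 cont bytes. acc=0x16
Byte[1]=8E: continuation. acc=(acc<<6)|0x0E=0x58E
Completed: cp=U+058E (starts at byte 0)
Byte[2]=D2: 2-byte lead, need 1 cont bytes. acc=0x12
Byte[3]=A3: continuation. acc=(acc<<6)|0x23=0x4A3
Completed: cp=U+04A3 (starts at byte 2)
Byte[4]=F8: INVALID lead byte (not 0xxx/110x/1110/11110)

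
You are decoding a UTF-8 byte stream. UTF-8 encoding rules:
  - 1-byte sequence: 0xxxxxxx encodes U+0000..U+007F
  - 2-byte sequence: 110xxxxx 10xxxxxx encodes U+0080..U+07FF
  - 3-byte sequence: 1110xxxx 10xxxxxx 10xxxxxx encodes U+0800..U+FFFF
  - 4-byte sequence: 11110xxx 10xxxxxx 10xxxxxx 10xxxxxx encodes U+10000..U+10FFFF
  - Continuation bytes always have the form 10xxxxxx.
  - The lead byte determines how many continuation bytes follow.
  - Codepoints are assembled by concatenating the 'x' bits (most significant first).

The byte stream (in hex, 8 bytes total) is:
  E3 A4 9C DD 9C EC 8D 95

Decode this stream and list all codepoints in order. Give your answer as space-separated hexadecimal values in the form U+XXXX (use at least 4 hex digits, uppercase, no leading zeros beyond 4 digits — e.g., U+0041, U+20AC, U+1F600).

Answer: U+391C U+075C U+C355

Derivation:
Byte[0]=E3: 3-byte lead, need 2 cont bytes. acc=0x3
Byte[1]=A4: continuation. acc=(acc<<6)|0x24=0xE4
Byte[2]=9C: continuation. acc=(acc<<6)|0x1C=0x391C
Completed: cp=U+391C (starts at byte 0)
Byte[3]=DD: 2-byte lead, need 1 cont bytes. acc=0x1D
Byte[4]=9C: continuation. acc=(acc<<6)|0x1C=0x75C
Completed: cp=U+075C (starts at byte 3)
Byte[5]=EC: 3-byte lead, need 2 cont bytes. acc=0xC
Byte[6]=8D: continuation. acc=(acc<<6)|0x0D=0x30D
Byte[7]=95: continuation. acc=(acc<<6)|0x15=0xC355
Completed: cp=U+C355 (starts at byte 5)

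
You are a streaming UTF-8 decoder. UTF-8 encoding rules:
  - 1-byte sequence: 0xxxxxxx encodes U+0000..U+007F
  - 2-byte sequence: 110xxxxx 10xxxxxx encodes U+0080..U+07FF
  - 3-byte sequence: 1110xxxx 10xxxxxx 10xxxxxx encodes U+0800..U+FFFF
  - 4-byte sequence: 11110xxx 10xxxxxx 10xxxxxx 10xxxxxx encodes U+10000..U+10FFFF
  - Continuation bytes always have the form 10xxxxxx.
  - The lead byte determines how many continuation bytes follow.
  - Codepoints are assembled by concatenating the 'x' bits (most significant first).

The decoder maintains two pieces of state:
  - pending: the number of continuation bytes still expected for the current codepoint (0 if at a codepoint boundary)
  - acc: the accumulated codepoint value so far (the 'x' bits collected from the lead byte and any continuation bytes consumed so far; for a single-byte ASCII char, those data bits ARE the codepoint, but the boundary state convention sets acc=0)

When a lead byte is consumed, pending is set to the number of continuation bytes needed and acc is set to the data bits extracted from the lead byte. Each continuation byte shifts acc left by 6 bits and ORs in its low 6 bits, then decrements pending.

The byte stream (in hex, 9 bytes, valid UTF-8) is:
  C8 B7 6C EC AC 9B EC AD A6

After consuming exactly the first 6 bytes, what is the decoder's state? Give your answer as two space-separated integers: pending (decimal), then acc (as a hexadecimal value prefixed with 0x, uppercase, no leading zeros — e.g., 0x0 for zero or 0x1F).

Byte[0]=C8: 2-byte lead. pending=1, acc=0x8
Byte[1]=B7: continuation. acc=(acc<<6)|0x37=0x237, pending=0
Byte[2]=6C: 1-byte. pending=0, acc=0x0
Byte[3]=EC: 3-byte lead. pending=2, acc=0xC
Byte[4]=AC: continuation. acc=(acc<<6)|0x2C=0x32C, pending=1
Byte[5]=9B: continuation. acc=(acc<<6)|0x1B=0xCB1B, pending=0

Answer: 0 0xCB1B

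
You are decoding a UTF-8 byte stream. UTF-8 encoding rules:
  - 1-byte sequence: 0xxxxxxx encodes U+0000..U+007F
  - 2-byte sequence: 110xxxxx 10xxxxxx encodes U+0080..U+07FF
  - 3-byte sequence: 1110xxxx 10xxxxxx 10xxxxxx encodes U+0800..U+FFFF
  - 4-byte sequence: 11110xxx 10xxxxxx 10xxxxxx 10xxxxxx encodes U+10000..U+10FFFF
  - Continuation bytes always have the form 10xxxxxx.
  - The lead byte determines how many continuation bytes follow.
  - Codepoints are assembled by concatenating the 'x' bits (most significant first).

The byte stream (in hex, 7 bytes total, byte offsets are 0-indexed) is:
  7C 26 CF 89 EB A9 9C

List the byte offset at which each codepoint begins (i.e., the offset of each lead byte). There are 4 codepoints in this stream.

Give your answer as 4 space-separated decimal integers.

Answer: 0 1 2 4

Derivation:
Byte[0]=7C: 1-byte ASCII. cp=U+007C
Byte[1]=26: 1-byte ASCII. cp=U+0026
Byte[2]=CF: 2-byte lead, need 1 cont bytes. acc=0xF
Byte[3]=89: continuation. acc=(acc<<6)|0x09=0x3C9
Completed: cp=U+03C9 (starts at byte 2)
Byte[4]=EB: 3-byte lead, need 2 cont bytes. acc=0xB
Byte[5]=A9: continuation. acc=(acc<<6)|0x29=0x2E9
Byte[6]=9C: continuation. acc=(acc<<6)|0x1C=0xBA5C
Completed: cp=U+BA5C (starts at byte 4)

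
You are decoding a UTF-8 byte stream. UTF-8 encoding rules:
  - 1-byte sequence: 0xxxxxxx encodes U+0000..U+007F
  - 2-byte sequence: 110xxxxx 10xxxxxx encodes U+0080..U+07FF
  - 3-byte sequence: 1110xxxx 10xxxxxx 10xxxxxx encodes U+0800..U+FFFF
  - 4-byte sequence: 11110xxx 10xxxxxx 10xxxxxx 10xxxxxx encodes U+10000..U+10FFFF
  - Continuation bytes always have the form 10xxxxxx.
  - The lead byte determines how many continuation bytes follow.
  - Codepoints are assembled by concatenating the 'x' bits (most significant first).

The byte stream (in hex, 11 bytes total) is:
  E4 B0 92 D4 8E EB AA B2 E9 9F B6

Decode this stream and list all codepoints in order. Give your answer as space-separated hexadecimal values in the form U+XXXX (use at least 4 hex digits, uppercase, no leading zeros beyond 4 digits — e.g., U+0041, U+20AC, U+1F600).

Answer: U+4C12 U+050E U+BAB2 U+97F6

Derivation:
Byte[0]=E4: 3-byte lead, need 2 cont bytes. acc=0x4
Byte[1]=B0: continuation. acc=(acc<<6)|0x30=0x130
Byte[2]=92: continuation. acc=(acc<<6)|0x12=0x4C12
Completed: cp=U+4C12 (starts at byte 0)
Byte[3]=D4: 2-byte lead, need 1 cont bytes. acc=0x14
Byte[4]=8E: continuation. acc=(acc<<6)|0x0E=0x50E
Completed: cp=U+050E (starts at byte 3)
Byte[5]=EB: 3-byte lead, need 2 cont bytes. acc=0xB
Byte[6]=AA: continuation. acc=(acc<<6)|0x2A=0x2EA
Byte[7]=B2: continuation. acc=(acc<<6)|0x32=0xBAB2
Completed: cp=U+BAB2 (starts at byte 5)
Byte[8]=E9: 3-byte lead, need 2 cont bytes. acc=0x9
Byte[9]=9F: continuation. acc=(acc<<6)|0x1F=0x25F
Byte[10]=B6: continuation. acc=(acc<<6)|0x36=0x97F6
Completed: cp=U+97F6 (starts at byte 8)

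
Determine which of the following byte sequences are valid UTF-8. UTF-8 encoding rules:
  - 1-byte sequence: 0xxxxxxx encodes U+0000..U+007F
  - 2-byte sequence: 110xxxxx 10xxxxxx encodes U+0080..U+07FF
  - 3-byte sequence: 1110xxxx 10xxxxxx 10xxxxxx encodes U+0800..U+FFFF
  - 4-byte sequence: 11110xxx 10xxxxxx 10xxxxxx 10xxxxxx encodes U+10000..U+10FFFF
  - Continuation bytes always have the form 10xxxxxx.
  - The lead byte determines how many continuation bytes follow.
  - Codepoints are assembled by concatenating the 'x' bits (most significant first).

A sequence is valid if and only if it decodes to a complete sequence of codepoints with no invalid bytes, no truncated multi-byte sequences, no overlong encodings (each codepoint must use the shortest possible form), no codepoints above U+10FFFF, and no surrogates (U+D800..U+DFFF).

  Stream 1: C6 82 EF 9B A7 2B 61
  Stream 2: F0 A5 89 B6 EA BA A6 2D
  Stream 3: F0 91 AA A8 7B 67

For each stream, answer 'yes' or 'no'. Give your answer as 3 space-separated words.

Stream 1: decodes cleanly. VALID
Stream 2: decodes cleanly. VALID
Stream 3: decodes cleanly. VALID

Answer: yes yes yes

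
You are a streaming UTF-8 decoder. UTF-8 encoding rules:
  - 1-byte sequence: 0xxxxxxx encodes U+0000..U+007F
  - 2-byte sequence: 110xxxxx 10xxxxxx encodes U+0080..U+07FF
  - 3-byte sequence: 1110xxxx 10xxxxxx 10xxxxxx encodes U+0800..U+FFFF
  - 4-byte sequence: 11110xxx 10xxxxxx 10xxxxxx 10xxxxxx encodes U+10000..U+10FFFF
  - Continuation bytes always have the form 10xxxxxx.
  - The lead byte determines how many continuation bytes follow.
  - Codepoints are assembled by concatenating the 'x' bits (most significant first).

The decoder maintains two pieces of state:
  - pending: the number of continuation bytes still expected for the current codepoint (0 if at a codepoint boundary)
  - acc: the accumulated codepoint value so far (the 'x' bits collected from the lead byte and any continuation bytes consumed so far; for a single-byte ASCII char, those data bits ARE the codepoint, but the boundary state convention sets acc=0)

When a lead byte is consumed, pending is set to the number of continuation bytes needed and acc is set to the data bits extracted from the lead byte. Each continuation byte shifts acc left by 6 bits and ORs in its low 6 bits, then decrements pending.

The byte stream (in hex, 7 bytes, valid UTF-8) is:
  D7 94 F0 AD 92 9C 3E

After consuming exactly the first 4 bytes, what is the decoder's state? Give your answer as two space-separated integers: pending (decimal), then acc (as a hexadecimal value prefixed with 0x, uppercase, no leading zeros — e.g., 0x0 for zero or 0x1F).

Answer: 2 0x2D

Derivation:
Byte[0]=D7: 2-byte lead. pending=1, acc=0x17
Byte[1]=94: continuation. acc=(acc<<6)|0x14=0x5D4, pending=0
Byte[2]=F0: 4-byte lead. pending=3, acc=0x0
Byte[3]=AD: continuation. acc=(acc<<6)|0x2D=0x2D, pending=2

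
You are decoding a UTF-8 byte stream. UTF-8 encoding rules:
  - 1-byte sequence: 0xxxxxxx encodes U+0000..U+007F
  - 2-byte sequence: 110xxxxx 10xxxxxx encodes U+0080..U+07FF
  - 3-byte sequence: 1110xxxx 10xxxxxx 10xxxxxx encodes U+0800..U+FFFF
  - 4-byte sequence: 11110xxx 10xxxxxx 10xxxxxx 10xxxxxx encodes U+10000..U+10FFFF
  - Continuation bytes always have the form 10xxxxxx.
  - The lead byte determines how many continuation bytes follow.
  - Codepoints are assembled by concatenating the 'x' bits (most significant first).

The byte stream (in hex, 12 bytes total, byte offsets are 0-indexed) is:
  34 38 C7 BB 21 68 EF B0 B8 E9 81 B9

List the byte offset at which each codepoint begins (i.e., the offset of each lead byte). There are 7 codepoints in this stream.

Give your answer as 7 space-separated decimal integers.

Byte[0]=34: 1-byte ASCII. cp=U+0034
Byte[1]=38: 1-byte ASCII. cp=U+0038
Byte[2]=C7: 2-byte lead, need 1 cont bytes. acc=0x7
Byte[3]=BB: continuation. acc=(acc<<6)|0x3B=0x1FB
Completed: cp=U+01FB (starts at byte 2)
Byte[4]=21: 1-byte ASCII. cp=U+0021
Byte[5]=68: 1-byte ASCII. cp=U+0068
Byte[6]=EF: 3-byte lead, need 2 cont bytes. acc=0xF
Byte[7]=B0: continuation. acc=(acc<<6)|0x30=0x3F0
Byte[8]=B8: continuation. acc=(acc<<6)|0x38=0xFC38
Completed: cp=U+FC38 (starts at byte 6)
Byte[9]=E9: 3-byte lead, need 2 cont bytes. acc=0x9
Byte[10]=81: continuation. acc=(acc<<6)|0x01=0x241
Byte[11]=B9: continuation. acc=(acc<<6)|0x39=0x9079
Completed: cp=U+9079 (starts at byte 9)

Answer: 0 1 2 4 5 6 9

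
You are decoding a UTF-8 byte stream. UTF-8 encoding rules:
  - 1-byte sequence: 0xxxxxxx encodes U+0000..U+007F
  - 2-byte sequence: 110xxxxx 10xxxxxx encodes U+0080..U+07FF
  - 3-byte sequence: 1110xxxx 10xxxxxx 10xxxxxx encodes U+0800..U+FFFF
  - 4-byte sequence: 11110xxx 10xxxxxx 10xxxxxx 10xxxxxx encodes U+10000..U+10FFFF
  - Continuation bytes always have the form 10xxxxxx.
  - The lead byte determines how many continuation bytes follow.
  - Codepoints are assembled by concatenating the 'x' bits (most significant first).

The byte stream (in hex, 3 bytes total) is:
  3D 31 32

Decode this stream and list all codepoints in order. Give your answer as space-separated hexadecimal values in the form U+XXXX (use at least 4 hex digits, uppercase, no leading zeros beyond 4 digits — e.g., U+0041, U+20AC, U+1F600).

Answer: U+003D U+0031 U+0032

Derivation:
Byte[0]=3D: 1-byte ASCII. cp=U+003D
Byte[1]=31: 1-byte ASCII. cp=U+0031
Byte[2]=32: 1-byte ASCII. cp=U+0032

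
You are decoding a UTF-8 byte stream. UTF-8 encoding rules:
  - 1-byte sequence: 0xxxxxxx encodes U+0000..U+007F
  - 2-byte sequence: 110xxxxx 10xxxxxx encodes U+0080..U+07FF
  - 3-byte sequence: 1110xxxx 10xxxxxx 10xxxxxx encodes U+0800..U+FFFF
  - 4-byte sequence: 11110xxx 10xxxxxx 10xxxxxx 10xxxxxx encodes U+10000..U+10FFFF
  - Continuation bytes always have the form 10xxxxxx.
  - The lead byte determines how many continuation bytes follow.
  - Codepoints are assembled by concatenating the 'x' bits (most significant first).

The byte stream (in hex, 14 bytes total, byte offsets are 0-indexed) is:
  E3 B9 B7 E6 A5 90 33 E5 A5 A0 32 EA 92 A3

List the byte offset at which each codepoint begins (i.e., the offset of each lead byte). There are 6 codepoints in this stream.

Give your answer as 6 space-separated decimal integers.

Byte[0]=E3: 3-byte lead, need 2 cont bytes. acc=0x3
Byte[1]=B9: continuation. acc=(acc<<6)|0x39=0xF9
Byte[2]=B7: continuation. acc=(acc<<6)|0x37=0x3E77
Completed: cp=U+3E77 (starts at byte 0)
Byte[3]=E6: 3-byte lead, need 2 cont bytes. acc=0x6
Byte[4]=A5: continuation. acc=(acc<<6)|0x25=0x1A5
Byte[5]=90: continuation. acc=(acc<<6)|0x10=0x6950
Completed: cp=U+6950 (starts at byte 3)
Byte[6]=33: 1-byte ASCII. cp=U+0033
Byte[7]=E5: 3-byte lead, need 2 cont bytes. acc=0x5
Byte[8]=A5: continuation. acc=(acc<<6)|0x25=0x165
Byte[9]=A0: continuation. acc=(acc<<6)|0x20=0x5960
Completed: cp=U+5960 (starts at byte 7)
Byte[10]=32: 1-byte ASCII. cp=U+0032
Byte[11]=EA: 3-byte lead, need 2 cont bytes. acc=0xA
Byte[12]=92: continuation. acc=(acc<<6)|0x12=0x292
Byte[13]=A3: continuation. acc=(acc<<6)|0x23=0xA4A3
Completed: cp=U+A4A3 (starts at byte 11)

Answer: 0 3 6 7 10 11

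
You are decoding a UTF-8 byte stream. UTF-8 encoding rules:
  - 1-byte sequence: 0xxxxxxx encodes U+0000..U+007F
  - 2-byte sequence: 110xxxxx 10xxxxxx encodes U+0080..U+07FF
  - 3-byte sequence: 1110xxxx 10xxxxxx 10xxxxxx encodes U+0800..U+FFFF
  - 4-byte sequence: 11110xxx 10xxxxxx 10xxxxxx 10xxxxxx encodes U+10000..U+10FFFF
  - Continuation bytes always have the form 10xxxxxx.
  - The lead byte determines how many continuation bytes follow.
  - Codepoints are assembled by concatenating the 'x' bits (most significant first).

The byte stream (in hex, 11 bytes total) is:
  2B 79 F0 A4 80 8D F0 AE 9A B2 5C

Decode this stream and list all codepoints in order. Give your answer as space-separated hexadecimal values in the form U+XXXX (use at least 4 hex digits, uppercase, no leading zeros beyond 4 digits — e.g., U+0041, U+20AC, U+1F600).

Answer: U+002B U+0079 U+2400D U+2E6B2 U+005C

Derivation:
Byte[0]=2B: 1-byte ASCII. cp=U+002B
Byte[1]=79: 1-byte ASCII. cp=U+0079
Byte[2]=F0: 4-byte lead, need 3 cont bytes. acc=0x0
Byte[3]=A4: continuation. acc=(acc<<6)|0x24=0x24
Byte[4]=80: continuation. acc=(acc<<6)|0x00=0x900
Byte[5]=8D: continuation. acc=(acc<<6)|0x0D=0x2400D
Completed: cp=U+2400D (starts at byte 2)
Byte[6]=F0: 4-byte lead, need 3 cont bytes. acc=0x0
Byte[7]=AE: continuation. acc=(acc<<6)|0x2E=0x2E
Byte[8]=9A: continuation. acc=(acc<<6)|0x1A=0xB9A
Byte[9]=B2: continuation. acc=(acc<<6)|0x32=0x2E6B2
Completed: cp=U+2E6B2 (starts at byte 6)
Byte[10]=5C: 1-byte ASCII. cp=U+005C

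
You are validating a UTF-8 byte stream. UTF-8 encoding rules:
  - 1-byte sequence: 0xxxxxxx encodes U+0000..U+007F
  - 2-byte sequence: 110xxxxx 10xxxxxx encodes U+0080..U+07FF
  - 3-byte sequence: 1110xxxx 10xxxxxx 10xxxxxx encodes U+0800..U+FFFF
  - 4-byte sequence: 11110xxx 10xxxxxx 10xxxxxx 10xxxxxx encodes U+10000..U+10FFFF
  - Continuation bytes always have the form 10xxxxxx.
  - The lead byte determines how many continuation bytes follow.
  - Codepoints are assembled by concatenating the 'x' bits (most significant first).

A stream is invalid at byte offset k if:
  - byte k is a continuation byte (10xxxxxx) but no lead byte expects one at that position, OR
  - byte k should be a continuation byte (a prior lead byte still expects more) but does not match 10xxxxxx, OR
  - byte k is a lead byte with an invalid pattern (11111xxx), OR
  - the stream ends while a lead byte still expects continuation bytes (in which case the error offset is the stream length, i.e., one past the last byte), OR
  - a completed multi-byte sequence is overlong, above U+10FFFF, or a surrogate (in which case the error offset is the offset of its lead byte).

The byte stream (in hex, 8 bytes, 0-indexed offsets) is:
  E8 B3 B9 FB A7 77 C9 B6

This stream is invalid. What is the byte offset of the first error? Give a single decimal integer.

Byte[0]=E8: 3-byte lead, need 2 cont bytes. acc=0x8
Byte[1]=B3: continuation. acc=(acc<<6)|0x33=0x233
Byte[2]=B9: continuation. acc=(acc<<6)|0x39=0x8CF9
Completed: cp=U+8CF9 (starts at byte 0)
Byte[3]=FB: INVALID lead byte (not 0xxx/110x/1110/11110)

Answer: 3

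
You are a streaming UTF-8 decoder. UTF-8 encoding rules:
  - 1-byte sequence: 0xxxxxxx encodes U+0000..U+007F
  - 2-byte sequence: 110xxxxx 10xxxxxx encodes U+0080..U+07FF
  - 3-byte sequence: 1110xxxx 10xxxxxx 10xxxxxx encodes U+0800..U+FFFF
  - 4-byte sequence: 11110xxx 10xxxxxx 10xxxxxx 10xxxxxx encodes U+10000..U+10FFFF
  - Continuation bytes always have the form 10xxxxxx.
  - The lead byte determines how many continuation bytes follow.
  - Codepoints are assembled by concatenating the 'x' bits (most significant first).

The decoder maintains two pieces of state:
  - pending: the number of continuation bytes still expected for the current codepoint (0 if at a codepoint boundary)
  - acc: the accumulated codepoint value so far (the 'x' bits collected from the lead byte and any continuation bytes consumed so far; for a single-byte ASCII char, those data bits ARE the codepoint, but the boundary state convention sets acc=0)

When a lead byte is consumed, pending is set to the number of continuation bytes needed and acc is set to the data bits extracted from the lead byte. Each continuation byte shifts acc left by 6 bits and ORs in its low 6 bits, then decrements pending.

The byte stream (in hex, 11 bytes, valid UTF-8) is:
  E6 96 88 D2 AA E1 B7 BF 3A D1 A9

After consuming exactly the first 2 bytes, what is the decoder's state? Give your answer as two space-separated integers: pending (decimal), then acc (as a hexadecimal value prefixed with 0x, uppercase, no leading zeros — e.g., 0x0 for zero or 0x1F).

Answer: 1 0x196

Derivation:
Byte[0]=E6: 3-byte lead. pending=2, acc=0x6
Byte[1]=96: continuation. acc=(acc<<6)|0x16=0x196, pending=1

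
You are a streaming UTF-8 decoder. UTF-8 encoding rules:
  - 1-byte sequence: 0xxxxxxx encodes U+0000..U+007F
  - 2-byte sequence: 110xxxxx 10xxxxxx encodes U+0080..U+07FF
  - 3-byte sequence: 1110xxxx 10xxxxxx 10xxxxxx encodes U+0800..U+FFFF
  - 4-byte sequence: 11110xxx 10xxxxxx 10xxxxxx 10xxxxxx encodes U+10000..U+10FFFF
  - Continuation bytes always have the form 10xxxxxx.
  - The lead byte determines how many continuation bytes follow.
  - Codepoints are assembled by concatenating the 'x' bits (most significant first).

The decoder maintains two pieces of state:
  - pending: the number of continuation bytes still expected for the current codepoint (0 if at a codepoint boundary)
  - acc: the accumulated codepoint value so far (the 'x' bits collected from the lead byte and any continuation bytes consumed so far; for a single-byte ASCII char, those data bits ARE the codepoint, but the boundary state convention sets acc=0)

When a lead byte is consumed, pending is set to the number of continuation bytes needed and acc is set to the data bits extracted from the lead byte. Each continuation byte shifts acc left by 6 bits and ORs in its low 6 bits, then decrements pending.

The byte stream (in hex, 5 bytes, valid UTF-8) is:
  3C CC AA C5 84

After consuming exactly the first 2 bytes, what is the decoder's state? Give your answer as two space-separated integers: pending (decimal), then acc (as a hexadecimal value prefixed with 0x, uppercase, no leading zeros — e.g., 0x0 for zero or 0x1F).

Answer: 1 0xC

Derivation:
Byte[0]=3C: 1-byte. pending=0, acc=0x0
Byte[1]=CC: 2-byte lead. pending=1, acc=0xC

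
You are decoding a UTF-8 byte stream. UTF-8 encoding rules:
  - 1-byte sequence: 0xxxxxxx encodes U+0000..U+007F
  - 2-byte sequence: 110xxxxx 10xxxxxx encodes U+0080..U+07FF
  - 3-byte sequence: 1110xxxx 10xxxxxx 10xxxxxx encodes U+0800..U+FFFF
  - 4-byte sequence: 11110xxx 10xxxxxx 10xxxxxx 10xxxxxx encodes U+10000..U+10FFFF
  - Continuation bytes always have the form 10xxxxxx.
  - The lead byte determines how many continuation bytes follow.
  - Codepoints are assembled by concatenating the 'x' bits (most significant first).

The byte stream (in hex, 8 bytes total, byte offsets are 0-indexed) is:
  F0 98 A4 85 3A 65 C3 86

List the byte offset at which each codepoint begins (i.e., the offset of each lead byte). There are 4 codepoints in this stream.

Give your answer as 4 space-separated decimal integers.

Answer: 0 4 5 6

Derivation:
Byte[0]=F0: 4-byte lead, need 3 cont bytes. acc=0x0
Byte[1]=98: continuation. acc=(acc<<6)|0x18=0x18
Byte[2]=A4: continuation. acc=(acc<<6)|0x24=0x624
Byte[3]=85: continuation. acc=(acc<<6)|0x05=0x18905
Completed: cp=U+18905 (starts at byte 0)
Byte[4]=3A: 1-byte ASCII. cp=U+003A
Byte[5]=65: 1-byte ASCII. cp=U+0065
Byte[6]=C3: 2-byte lead, need 1 cont bytes. acc=0x3
Byte[7]=86: continuation. acc=(acc<<6)|0x06=0xC6
Completed: cp=U+00C6 (starts at byte 6)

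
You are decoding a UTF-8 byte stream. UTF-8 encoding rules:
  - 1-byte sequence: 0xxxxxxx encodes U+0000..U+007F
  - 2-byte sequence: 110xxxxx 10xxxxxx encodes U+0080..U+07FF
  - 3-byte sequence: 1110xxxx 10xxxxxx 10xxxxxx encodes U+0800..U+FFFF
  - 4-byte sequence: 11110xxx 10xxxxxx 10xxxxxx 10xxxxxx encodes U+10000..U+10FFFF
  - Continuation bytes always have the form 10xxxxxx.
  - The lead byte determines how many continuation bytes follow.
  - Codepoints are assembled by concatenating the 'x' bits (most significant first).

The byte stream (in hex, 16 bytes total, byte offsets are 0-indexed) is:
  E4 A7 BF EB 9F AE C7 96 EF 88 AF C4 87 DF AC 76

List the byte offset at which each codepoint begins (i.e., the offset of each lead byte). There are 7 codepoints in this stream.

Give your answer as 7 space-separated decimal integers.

Answer: 0 3 6 8 11 13 15

Derivation:
Byte[0]=E4: 3-byte lead, need 2 cont bytes. acc=0x4
Byte[1]=A7: continuation. acc=(acc<<6)|0x27=0x127
Byte[2]=BF: continuation. acc=(acc<<6)|0x3F=0x49FF
Completed: cp=U+49FF (starts at byte 0)
Byte[3]=EB: 3-byte lead, need 2 cont bytes. acc=0xB
Byte[4]=9F: continuation. acc=(acc<<6)|0x1F=0x2DF
Byte[5]=AE: continuation. acc=(acc<<6)|0x2E=0xB7EE
Completed: cp=U+B7EE (starts at byte 3)
Byte[6]=C7: 2-byte lead, need 1 cont bytes. acc=0x7
Byte[7]=96: continuation. acc=(acc<<6)|0x16=0x1D6
Completed: cp=U+01D6 (starts at byte 6)
Byte[8]=EF: 3-byte lead, need 2 cont bytes. acc=0xF
Byte[9]=88: continuation. acc=(acc<<6)|0x08=0x3C8
Byte[10]=AF: continuation. acc=(acc<<6)|0x2F=0xF22F
Completed: cp=U+F22F (starts at byte 8)
Byte[11]=C4: 2-byte lead, need 1 cont bytes. acc=0x4
Byte[12]=87: continuation. acc=(acc<<6)|0x07=0x107
Completed: cp=U+0107 (starts at byte 11)
Byte[13]=DF: 2-byte lead, need 1 cont bytes. acc=0x1F
Byte[14]=AC: continuation. acc=(acc<<6)|0x2C=0x7EC
Completed: cp=U+07EC (starts at byte 13)
Byte[15]=76: 1-byte ASCII. cp=U+0076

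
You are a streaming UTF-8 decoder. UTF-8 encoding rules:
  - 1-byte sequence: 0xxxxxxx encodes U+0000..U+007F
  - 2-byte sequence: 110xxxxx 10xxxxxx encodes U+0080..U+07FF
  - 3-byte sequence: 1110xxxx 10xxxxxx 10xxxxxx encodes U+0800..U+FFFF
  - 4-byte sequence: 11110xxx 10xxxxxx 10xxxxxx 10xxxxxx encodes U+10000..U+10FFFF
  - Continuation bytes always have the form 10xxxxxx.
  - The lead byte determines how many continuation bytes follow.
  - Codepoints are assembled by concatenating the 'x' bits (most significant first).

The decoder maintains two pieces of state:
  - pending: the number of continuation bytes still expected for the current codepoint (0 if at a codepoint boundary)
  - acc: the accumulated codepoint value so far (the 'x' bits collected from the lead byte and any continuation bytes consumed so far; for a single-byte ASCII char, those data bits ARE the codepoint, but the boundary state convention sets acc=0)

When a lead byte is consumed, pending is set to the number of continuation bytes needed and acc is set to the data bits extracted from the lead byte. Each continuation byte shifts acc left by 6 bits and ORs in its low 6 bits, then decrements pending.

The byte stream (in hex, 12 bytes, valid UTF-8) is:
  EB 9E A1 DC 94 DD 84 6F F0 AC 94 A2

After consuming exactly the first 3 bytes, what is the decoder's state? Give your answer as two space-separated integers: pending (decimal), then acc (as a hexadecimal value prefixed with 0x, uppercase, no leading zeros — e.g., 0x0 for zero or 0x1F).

Byte[0]=EB: 3-byte lead. pending=2, acc=0xB
Byte[1]=9E: continuation. acc=(acc<<6)|0x1E=0x2DE, pending=1
Byte[2]=A1: continuation. acc=(acc<<6)|0x21=0xB7A1, pending=0

Answer: 0 0xB7A1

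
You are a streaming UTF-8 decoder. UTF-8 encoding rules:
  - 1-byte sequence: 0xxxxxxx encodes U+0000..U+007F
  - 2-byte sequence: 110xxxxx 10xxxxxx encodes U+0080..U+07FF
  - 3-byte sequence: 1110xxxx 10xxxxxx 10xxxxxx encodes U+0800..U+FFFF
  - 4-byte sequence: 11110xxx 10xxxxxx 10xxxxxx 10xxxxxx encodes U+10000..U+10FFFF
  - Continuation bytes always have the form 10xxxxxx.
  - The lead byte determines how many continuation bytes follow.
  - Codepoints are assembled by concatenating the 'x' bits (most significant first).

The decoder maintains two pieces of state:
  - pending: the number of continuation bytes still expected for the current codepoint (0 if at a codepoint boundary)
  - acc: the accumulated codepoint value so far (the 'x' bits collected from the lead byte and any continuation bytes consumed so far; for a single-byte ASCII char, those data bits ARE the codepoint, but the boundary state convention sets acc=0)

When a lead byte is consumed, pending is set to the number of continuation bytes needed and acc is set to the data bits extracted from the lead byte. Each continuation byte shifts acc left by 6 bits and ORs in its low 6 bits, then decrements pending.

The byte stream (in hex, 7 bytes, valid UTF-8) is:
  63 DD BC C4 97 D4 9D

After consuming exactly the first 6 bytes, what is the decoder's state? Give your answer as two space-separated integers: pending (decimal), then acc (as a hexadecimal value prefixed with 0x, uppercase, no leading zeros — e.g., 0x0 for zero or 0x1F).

Answer: 1 0x14

Derivation:
Byte[0]=63: 1-byte. pending=0, acc=0x0
Byte[1]=DD: 2-byte lead. pending=1, acc=0x1D
Byte[2]=BC: continuation. acc=(acc<<6)|0x3C=0x77C, pending=0
Byte[3]=C4: 2-byte lead. pending=1, acc=0x4
Byte[4]=97: continuation. acc=(acc<<6)|0x17=0x117, pending=0
Byte[5]=D4: 2-byte lead. pending=1, acc=0x14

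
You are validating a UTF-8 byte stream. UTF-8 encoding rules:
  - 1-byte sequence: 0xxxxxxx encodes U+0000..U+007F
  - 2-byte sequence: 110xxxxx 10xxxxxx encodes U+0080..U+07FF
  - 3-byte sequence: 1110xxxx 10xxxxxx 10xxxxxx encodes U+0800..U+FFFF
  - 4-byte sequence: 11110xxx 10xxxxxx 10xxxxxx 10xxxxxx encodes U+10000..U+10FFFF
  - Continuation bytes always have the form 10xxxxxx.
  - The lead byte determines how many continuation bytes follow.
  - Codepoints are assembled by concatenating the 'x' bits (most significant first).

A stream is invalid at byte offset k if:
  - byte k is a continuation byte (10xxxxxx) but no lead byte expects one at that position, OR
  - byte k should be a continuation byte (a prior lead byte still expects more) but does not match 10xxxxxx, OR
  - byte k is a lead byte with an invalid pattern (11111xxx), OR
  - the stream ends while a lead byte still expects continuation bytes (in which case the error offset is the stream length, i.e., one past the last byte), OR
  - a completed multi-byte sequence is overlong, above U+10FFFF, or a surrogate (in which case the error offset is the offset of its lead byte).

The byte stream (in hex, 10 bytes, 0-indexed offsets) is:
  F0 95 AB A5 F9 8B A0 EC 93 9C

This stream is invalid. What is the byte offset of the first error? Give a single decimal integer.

Answer: 4

Derivation:
Byte[0]=F0: 4-byte lead, need 3 cont bytes. acc=0x0
Byte[1]=95: continuation. acc=(acc<<6)|0x15=0x15
Byte[2]=AB: continuation. acc=(acc<<6)|0x2B=0x56B
Byte[3]=A5: continuation. acc=(acc<<6)|0x25=0x15AE5
Completed: cp=U+15AE5 (starts at byte 0)
Byte[4]=F9: INVALID lead byte (not 0xxx/110x/1110/11110)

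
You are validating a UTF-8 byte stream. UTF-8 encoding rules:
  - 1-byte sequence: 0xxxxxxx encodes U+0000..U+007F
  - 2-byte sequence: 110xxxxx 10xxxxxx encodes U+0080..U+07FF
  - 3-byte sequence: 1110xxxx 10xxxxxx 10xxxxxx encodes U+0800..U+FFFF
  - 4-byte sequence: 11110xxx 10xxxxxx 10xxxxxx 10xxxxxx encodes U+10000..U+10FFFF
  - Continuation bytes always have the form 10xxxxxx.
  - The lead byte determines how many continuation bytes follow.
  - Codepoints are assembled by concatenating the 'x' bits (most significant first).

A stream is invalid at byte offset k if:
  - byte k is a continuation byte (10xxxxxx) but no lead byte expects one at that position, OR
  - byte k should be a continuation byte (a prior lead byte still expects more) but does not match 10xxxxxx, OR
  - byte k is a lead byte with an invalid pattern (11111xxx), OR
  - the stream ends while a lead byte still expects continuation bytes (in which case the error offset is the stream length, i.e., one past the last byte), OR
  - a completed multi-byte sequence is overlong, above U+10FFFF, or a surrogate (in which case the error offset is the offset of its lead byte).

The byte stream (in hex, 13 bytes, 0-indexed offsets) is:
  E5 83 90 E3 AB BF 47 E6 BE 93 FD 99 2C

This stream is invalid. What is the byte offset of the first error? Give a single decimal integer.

Answer: 10

Derivation:
Byte[0]=E5: 3-byte lead, need 2 cont bytes. acc=0x5
Byte[1]=83: continuation. acc=(acc<<6)|0x03=0x143
Byte[2]=90: continuation. acc=(acc<<6)|0x10=0x50D0
Completed: cp=U+50D0 (starts at byte 0)
Byte[3]=E3: 3-byte lead, need 2 cont bytes. acc=0x3
Byte[4]=AB: continuation. acc=(acc<<6)|0x2B=0xEB
Byte[5]=BF: continuation. acc=(acc<<6)|0x3F=0x3AFF
Completed: cp=U+3AFF (starts at byte 3)
Byte[6]=47: 1-byte ASCII. cp=U+0047
Byte[7]=E6: 3-byte lead, need 2 cont bytes. acc=0x6
Byte[8]=BE: continuation. acc=(acc<<6)|0x3E=0x1BE
Byte[9]=93: continuation. acc=(acc<<6)|0x13=0x6F93
Completed: cp=U+6F93 (starts at byte 7)
Byte[10]=FD: INVALID lead byte (not 0xxx/110x/1110/11110)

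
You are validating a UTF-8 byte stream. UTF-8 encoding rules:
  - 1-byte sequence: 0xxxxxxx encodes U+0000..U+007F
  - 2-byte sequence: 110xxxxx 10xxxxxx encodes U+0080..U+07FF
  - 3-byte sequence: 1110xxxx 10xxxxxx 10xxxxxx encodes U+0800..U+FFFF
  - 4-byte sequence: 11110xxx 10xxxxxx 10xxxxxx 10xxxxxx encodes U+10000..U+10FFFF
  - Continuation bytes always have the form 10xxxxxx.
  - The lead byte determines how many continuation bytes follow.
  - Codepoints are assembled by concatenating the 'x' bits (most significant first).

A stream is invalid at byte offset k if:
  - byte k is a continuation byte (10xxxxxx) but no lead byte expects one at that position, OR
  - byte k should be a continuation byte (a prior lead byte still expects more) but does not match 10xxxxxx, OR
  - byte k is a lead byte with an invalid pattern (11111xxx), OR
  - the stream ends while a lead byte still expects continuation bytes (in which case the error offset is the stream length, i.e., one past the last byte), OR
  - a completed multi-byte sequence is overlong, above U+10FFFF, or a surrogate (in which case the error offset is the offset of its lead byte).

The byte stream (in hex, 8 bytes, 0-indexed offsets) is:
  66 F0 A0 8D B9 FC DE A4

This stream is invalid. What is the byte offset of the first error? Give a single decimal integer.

Answer: 5

Derivation:
Byte[0]=66: 1-byte ASCII. cp=U+0066
Byte[1]=F0: 4-byte lead, need 3 cont bytes. acc=0x0
Byte[2]=A0: continuation. acc=(acc<<6)|0x20=0x20
Byte[3]=8D: continuation. acc=(acc<<6)|0x0D=0x80D
Byte[4]=B9: continuation. acc=(acc<<6)|0x39=0x20379
Completed: cp=U+20379 (starts at byte 1)
Byte[5]=FC: INVALID lead byte (not 0xxx/110x/1110/11110)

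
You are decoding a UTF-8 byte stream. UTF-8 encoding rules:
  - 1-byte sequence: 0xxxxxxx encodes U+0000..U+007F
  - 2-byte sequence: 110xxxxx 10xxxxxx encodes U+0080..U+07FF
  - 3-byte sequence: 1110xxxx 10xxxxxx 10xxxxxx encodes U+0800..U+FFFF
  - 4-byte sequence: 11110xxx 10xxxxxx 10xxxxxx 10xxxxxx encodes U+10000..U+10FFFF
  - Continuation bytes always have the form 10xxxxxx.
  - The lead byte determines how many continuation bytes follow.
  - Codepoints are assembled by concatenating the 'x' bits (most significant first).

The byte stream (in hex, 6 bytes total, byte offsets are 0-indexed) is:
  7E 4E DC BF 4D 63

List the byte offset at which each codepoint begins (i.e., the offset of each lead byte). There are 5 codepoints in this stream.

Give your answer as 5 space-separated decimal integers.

Answer: 0 1 2 4 5

Derivation:
Byte[0]=7E: 1-byte ASCII. cp=U+007E
Byte[1]=4E: 1-byte ASCII. cp=U+004E
Byte[2]=DC: 2-byte lead, need 1 cont bytes. acc=0x1C
Byte[3]=BF: continuation. acc=(acc<<6)|0x3F=0x73F
Completed: cp=U+073F (starts at byte 2)
Byte[4]=4D: 1-byte ASCII. cp=U+004D
Byte[5]=63: 1-byte ASCII. cp=U+0063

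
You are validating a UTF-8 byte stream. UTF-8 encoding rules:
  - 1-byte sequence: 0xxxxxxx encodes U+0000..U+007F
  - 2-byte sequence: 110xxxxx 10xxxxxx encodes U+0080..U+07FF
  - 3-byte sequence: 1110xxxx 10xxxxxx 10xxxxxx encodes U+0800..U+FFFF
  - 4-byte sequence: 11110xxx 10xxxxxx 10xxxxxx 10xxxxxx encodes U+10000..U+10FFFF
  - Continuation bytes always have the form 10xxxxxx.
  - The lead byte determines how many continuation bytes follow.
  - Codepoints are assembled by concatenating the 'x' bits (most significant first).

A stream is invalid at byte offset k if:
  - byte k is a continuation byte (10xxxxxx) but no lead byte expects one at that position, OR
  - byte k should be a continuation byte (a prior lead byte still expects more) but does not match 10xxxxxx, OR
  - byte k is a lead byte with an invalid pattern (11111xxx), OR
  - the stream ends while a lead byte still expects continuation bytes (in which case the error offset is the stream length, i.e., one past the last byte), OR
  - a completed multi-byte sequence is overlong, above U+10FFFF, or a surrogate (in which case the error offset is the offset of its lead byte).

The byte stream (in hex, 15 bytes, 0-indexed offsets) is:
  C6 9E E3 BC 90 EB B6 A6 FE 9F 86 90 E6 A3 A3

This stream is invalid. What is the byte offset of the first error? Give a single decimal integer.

Byte[0]=C6: 2-byte lead, need 1 cont bytes. acc=0x6
Byte[1]=9E: continuation. acc=(acc<<6)|0x1E=0x19E
Completed: cp=U+019E (starts at byte 0)
Byte[2]=E3: 3-byte lead, need 2 cont bytes. acc=0x3
Byte[3]=BC: continuation. acc=(acc<<6)|0x3C=0xFC
Byte[4]=90: continuation. acc=(acc<<6)|0x10=0x3F10
Completed: cp=U+3F10 (starts at byte 2)
Byte[5]=EB: 3-byte lead, need 2 cont bytes. acc=0xB
Byte[6]=B6: continuation. acc=(acc<<6)|0x36=0x2F6
Byte[7]=A6: continuation. acc=(acc<<6)|0x26=0xBDA6
Completed: cp=U+BDA6 (starts at byte 5)
Byte[8]=FE: INVALID lead byte (not 0xxx/110x/1110/11110)

Answer: 8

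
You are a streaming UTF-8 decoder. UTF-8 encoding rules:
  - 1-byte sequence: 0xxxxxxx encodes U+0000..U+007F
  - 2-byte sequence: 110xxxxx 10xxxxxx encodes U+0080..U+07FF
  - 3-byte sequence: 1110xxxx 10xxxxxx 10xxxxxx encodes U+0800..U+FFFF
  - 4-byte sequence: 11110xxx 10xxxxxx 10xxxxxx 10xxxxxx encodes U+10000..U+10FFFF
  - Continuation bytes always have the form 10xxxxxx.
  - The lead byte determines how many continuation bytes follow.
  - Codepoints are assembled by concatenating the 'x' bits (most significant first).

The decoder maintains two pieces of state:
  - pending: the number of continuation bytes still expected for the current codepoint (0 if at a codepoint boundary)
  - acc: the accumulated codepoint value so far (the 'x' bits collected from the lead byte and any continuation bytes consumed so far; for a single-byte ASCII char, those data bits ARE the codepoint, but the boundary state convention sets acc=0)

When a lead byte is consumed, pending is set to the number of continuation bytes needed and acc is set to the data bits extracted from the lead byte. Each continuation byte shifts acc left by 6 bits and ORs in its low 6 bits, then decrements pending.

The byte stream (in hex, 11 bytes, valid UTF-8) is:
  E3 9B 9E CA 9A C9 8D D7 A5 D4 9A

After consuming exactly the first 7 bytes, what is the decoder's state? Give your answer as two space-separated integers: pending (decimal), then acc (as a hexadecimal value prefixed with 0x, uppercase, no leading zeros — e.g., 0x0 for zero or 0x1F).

Answer: 0 0x24D

Derivation:
Byte[0]=E3: 3-byte lead. pending=2, acc=0x3
Byte[1]=9B: continuation. acc=(acc<<6)|0x1B=0xDB, pending=1
Byte[2]=9E: continuation. acc=(acc<<6)|0x1E=0x36DE, pending=0
Byte[3]=CA: 2-byte lead. pending=1, acc=0xA
Byte[4]=9A: continuation. acc=(acc<<6)|0x1A=0x29A, pending=0
Byte[5]=C9: 2-byte lead. pending=1, acc=0x9
Byte[6]=8D: continuation. acc=(acc<<6)|0x0D=0x24D, pending=0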